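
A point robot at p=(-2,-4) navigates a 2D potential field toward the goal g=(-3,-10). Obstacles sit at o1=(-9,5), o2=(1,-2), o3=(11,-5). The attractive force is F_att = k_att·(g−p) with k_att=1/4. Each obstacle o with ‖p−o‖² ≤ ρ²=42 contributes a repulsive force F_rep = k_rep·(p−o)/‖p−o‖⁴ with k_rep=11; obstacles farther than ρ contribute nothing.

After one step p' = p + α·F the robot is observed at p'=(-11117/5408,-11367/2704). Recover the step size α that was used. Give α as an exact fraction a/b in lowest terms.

α = 1/8

F_att = 1/4·(g−p) = 1/4·(-1,-6) = (-0.2500,-1.5000)
o1: d²=130 > ρ²=42 → inactive
o2: d²=13 ≤ ρ²=42; F_rep = 11·(-3,-2)/13² = (-0.1953,-0.1302)
o3: d²=170 > ρ²=42 → inactive
F = F_att + ΣF_rep = (-0.4453,-1.6302)
Δp = p'−p = (-0.0557,-0.2038); α = Δx/Fx = (-301/5408) / (-301/676) = 1/8
check: Δy/Fy = (-551/2704) / (-551/338) = 1/8 ✓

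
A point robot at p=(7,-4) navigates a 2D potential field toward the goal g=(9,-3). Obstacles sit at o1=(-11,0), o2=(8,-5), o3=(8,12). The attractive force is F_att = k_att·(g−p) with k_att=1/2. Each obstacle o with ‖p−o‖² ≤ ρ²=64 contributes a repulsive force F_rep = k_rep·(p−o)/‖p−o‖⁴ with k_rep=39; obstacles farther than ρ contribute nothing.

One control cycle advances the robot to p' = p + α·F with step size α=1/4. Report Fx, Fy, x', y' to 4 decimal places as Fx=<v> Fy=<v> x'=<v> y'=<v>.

F_att = 1/2·(g−p) = 1/2·(2,1) = (1.0000,0.5000)
o1: d²=340 > ρ²=64 → inactive
o2: d²=2 ≤ ρ²=64; F_rep = 39·(-1,1)/2² = (-9.7500,9.7500)
o3: d²=257 > ρ²=64 → inactive
F = F_att + ΣF_rep = (-8.7500,10.2500)
p' = p + 1/4·F = (4.8125,-1.4375)

Fx=-8.7500 Fy=10.2500 x'=4.8125 y'=-1.4375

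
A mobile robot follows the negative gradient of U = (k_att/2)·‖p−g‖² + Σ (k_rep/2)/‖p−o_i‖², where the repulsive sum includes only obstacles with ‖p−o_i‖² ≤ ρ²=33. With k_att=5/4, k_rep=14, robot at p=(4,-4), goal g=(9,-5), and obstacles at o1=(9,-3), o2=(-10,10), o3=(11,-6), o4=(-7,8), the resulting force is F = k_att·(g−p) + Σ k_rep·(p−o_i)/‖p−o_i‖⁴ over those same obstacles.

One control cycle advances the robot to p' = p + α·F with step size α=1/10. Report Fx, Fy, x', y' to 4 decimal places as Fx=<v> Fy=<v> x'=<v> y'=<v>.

Fx=6.1464 Fy=-1.2707 x'=4.6146 y'=-4.1271

F_att = 5/4·(g−p) = 5/4·(5,-1) = (6.2500,-1.2500)
o1: d²=26 ≤ ρ²=33; F_rep = 14·(-5,-1)/26² = (-0.1036,-0.0207)
o2: d²=392 > ρ²=33 → inactive
o3: d²=53 > ρ²=33 → inactive
o4: d²=265 > ρ²=33 → inactive
F = F_att + ΣF_rep = (6.1464,-1.2707)
p' = p + 1/10·F = (4.6146,-4.1271)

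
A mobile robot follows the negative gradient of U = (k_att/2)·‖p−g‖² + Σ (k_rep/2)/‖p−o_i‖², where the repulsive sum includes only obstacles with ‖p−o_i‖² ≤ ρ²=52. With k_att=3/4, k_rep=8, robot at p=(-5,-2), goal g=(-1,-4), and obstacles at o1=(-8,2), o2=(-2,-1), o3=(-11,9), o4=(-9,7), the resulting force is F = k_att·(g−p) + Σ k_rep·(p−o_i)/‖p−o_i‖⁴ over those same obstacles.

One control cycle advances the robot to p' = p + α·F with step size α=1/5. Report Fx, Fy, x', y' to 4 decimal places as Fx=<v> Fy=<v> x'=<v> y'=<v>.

F_att = 3/4·(g−p) = 3/4·(4,-2) = (3.0000,-1.5000)
o1: d²=25 ≤ ρ²=52; F_rep = 8·(3,-4)/25² = (0.0384,-0.0512)
o2: d²=10 ≤ ρ²=52; F_rep = 8·(-3,-1)/10² = (-0.2400,-0.0800)
o3: d²=157 > ρ²=52 → inactive
o4: d²=97 > ρ²=52 → inactive
F = F_att + ΣF_rep = (2.7984,-1.6312)
p' = p + 1/5·F = (-4.4403,-2.3262)

Fx=2.7984 Fy=-1.6312 x'=-4.4403 y'=-2.3262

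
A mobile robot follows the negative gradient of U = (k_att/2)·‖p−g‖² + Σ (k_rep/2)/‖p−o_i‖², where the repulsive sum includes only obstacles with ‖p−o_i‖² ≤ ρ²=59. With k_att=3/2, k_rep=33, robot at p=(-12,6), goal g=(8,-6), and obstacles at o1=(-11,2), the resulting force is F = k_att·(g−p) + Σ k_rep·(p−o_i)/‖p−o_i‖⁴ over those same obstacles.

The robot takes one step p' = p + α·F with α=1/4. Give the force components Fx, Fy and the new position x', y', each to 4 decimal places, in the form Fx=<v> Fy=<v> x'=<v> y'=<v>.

F_att = 3/2·(g−p) = 3/2·(20,-12) = (30.0000,-18.0000)
o1: d²=17 ≤ ρ²=59; F_rep = 33·(-1,4)/17² = (-0.1142,0.4567)
F = F_att + ΣF_rep = (29.8858,-17.5433)
p' = p + 1/4·F = (-4.5285,1.6142)

Fx=29.8858 Fy=-17.5433 x'=-4.5285 y'=1.6142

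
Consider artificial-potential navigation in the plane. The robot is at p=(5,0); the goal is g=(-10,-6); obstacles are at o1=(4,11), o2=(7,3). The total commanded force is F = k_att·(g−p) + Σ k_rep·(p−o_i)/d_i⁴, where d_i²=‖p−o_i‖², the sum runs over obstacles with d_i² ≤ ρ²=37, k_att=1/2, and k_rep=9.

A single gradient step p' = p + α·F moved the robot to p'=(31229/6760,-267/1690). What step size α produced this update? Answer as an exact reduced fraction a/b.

α = 1/20

F_att = 1/2·(g−p) = 1/2·(-15,-6) = (-7.5000,-3.0000)
o1: d²=122 > ρ²=37 → inactive
o2: d²=13 ≤ ρ²=37; F_rep = 9·(-2,-3)/13² = (-0.1065,-0.1598)
F = F_att + ΣF_rep = (-7.6065,-3.1598)
Δp = p'−p = (-0.3803,-0.1580); α = Δx/Fx = (-2571/6760) / (-2571/338) = 1/20
check: Δy/Fy = (-267/1690) / (-534/169) = 1/20 ✓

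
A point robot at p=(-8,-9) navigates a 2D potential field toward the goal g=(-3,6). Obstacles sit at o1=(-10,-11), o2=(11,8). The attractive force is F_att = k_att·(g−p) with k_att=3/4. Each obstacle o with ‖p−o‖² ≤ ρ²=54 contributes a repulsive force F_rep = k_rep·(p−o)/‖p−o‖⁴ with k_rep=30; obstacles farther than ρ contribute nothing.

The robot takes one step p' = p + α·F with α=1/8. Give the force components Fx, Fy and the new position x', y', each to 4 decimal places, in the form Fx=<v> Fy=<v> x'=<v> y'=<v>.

Fx=4.6875 Fy=12.1875 x'=-7.4141 y'=-7.4766

F_att = 3/4·(g−p) = 3/4·(5,15) = (3.7500,11.2500)
o1: d²=8 ≤ ρ²=54; F_rep = 30·(2,2)/8² = (0.9375,0.9375)
o2: d²=650 > ρ²=54 → inactive
F = F_att + ΣF_rep = (4.6875,12.1875)
p' = p + 1/8·F = (-7.4141,-7.4766)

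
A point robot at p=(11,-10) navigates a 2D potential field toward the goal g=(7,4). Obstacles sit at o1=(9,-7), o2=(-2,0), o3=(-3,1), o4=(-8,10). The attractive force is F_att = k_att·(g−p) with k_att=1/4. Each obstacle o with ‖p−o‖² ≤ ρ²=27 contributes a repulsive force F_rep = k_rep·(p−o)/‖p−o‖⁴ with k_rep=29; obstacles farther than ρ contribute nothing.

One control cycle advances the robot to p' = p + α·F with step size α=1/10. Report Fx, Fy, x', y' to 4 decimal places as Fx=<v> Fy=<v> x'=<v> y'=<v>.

F_att = 1/4·(g−p) = 1/4·(-4,14) = (-1.0000,3.5000)
o1: d²=13 ≤ ρ²=27; F_rep = 29·(2,-3)/13² = (0.3432,-0.5148)
o2: d²=269 > ρ²=27 → inactive
o3: d²=317 > ρ²=27 → inactive
o4: d²=761 > ρ²=27 → inactive
F = F_att + ΣF_rep = (-0.6568,2.9852)
p' = p + 1/10·F = (10.9343,-9.7015)

Fx=-0.6568 Fy=2.9852 x'=10.9343 y'=-9.7015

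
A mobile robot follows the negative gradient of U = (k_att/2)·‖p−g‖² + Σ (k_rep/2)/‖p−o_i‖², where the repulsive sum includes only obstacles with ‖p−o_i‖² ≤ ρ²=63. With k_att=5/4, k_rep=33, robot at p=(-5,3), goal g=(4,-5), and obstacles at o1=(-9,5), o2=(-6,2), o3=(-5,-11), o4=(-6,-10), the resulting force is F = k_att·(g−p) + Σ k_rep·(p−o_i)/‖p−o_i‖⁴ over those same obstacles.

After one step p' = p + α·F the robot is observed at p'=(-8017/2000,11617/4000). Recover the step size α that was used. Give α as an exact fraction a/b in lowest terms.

F_att = 5/4·(g−p) = 5/4·(9,-8) = (11.2500,-10.0000)
o1: d²=20 ≤ ρ²=63; F_rep = 33·(4,-2)/20² = (0.3300,-0.1650)
o2: d²=2 ≤ ρ²=63; F_rep = 33·(1,1)/2² = (8.2500,8.2500)
o3: d²=196 > ρ²=63 → inactive
o4: d²=170 > ρ²=63 → inactive
F = F_att + ΣF_rep = (19.8300,-1.9150)
Δp = p'−p = (0.9915,-0.0958); α = Δx/Fx = (1983/2000) / (1983/100) = 1/20
check: Δy/Fy = (-383/4000) / (-383/200) = 1/20 ✓

α = 1/20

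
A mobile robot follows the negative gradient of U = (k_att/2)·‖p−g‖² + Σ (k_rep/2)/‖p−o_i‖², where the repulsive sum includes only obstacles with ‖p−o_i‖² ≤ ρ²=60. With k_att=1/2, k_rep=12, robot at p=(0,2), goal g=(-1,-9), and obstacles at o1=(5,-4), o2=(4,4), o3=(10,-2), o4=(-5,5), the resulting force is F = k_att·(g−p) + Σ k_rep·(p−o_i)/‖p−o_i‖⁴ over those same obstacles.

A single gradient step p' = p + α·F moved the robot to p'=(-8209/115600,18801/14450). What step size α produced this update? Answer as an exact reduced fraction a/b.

α = 1/8

F_att = 1/2·(g−p) = 1/2·(-1,-11) = (-0.5000,-5.5000)
o1: d²=61 > ρ²=60 → inactive
o2: d²=20 ≤ ρ²=60; F_rep = 12·(-4,-2)/20² = (-0.1200,-0.0600)
o3: d²=116 > ρ²=60 → inactive
o4: d²=34 ≤ ρ²=60; F_rep = 12·(5,-3)/34² = (0.0519,-0.0311)
F = F_att + ΣF_rep = (-0.5681,-5.5911)
Δp = p'−p = (-0.0710,-0.6989); α = Δx/Fx = (-8209/115600) / (-8209/14450) = 1/8
check: Δy/Fy = (-10099/14450) / (-40396/7225) = 1/8 ✓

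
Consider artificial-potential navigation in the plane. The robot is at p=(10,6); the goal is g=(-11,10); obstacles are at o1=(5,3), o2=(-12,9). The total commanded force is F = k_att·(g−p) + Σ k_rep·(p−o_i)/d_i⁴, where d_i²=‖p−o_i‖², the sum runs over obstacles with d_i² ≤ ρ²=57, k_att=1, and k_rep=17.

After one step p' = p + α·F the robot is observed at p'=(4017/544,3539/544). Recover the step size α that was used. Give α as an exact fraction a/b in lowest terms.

α = 1/8

F_att = 1·(g−p) = 1·(-21,4) = (-21.0000,4.0000)
o1: d²=34 ≤ ρ²=57; F_rep = 17·(5,3)/34² = (0.0735,0.0441)
o2: d²=493 > ρ²=57 → inactive
F = F_att + ΣF_rep = (-20.9265,4.0441)
Δp = p'−p = (-2.6158,0.5055); α = Δx/Fx = (-1423/544) / (-1423/68) = 1/8
check: Δy/Fy = (275/544) / (275/68) = 1/8 ✓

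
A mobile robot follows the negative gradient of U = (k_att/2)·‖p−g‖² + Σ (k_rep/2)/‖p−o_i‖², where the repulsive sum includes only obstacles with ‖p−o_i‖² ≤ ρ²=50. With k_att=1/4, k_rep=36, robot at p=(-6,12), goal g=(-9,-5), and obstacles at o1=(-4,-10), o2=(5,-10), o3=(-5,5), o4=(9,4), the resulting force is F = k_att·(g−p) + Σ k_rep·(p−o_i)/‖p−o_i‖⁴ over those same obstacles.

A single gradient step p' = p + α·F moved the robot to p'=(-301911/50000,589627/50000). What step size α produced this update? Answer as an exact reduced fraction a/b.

F_att = 1/4·(g−p) = 1/4·(-3,-17) = (-0.7500,-4.2500)
o1: d²=488 > ρ²=50 → inactive
o2: d²=605 > ρ²=50 → inactive
o3: d²=50 ≤ ρ²=50; F_rep = 36·(-1,7)/50² = (-0.0144,0.1008)
o4: d²=289 > ρ²=50 → inactive
F = F_att + ΣF_rep = (-0.7644,-4.1492)
Δp = p'−p = (-0.0382,-0.2075); α = Δx/Fx = (-1911/50000) / (-1911/2500) = 1/20
check: Δy/Fy = (-10373/50000) / (-10373/2500) = 1/20 ✓

α = 1/20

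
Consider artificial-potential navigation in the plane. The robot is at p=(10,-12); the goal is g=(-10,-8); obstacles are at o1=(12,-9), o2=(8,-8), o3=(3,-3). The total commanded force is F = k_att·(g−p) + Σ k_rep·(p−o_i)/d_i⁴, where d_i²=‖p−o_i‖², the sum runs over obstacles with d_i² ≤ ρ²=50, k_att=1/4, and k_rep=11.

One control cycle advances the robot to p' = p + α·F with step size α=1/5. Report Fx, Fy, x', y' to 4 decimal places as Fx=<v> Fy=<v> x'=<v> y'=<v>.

Fx=-5.0752 Fy=0.6947 x'=8.9850 y'=-11.8611

F_att = 1/4·(g−p) = 1/4·(-20,4) = (-5.0000,1.0000)
o1: d²=13 ≤ ρ²=50; F_rep = 11·(-2,-3)/13² = (-0.1302,-0.1953)
o2: d²=20 ≤ ρ²=50; F_rep = 11·(2,-4)/20² = (0.0550,-0.1100)
o3: d²=130 > ρ²=50 → inactive
F = F_att + ΣF_rep = (-5.0752,0.6947)
p' = p + 1/5·F = (8.9850,-11.8611)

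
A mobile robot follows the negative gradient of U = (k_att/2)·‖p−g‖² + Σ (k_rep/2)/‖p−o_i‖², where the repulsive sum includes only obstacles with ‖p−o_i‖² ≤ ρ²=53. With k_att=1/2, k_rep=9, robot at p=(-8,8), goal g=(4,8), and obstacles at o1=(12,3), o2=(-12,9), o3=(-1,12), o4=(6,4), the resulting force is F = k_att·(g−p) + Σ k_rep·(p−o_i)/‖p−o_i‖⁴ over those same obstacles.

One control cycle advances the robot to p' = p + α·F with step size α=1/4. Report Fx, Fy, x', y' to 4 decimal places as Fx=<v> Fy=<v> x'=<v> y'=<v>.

Fx=6.1246 Fy=-0.0311 x'=-6.4689 y'=7.9922

F_att = 1/2·(g−p) = 1/2·(12,0) = (6.0000,0.0000)
o1: d²=425 > ρ²=53 → inactive
o2: d²=17 ≤ ρ²=53; F_rep = 9·(4,-1)/17² = (0.1246,-0.0311)
o3: d²=65 > ρ²=53 → inactive
o4: d²=212 > ρ²=53 → inactive
F = F_att + ΣF_rep = (6.1246,-0.0311)
p' = p + 1/4·F = (-6.4689,7.9922)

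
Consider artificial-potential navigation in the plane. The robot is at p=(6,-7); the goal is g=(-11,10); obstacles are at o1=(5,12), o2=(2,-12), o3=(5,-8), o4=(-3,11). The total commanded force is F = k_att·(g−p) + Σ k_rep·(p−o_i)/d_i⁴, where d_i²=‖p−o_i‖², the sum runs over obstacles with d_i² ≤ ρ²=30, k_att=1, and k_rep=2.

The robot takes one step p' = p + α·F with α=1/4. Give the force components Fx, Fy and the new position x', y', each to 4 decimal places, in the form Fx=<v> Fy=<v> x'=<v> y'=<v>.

F_att = 1·(g−p) = 1·(-17,17) = (-17.0000,17.0000)
o1: d²=362 > ρ²=30 → inactive
o2: d²=41 > ρ²=30 → inactive
o3: d²=2 ≤ ρ²=30; F_rep = 2·(1,1)/2² = (0.5000,0.5000)
o4: d²=405 > ρ²=30 → inactive
F = F_att + ΣF_rep = (-16.5000,17.5000)
p' = p + 1/4·F = (1.8750,-2.6250)

Fx=-16.5000 Fy=17.5000 x'=1.8750 y'=-2.6250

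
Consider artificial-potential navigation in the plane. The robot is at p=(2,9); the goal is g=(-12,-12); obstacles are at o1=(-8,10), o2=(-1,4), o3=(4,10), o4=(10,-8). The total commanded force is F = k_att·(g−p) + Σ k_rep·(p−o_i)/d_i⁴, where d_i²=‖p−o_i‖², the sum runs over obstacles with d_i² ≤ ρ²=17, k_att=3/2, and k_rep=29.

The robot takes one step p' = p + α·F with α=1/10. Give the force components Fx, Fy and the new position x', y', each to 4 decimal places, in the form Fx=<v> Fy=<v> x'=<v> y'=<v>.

Fx=-23.3200 Fy=-32.6600 x'=-0.3320 y'=5.7340

F_att = 3/2·(g−p) = 3/2·(-14,-21) = (-21.0000,-31.5000)
o1: d²=101 > ρ²=17 → inactive
o2: d²=34 > ρ²=17 → inactive
o3: d²=5 ≤ ρ²=17; F_rep = 29·(-2,-1)/5² = (-2.3200,-1.1600)
o4: d²=353 > ρ²=17 → inactive
F = F_att + ΣF_rep = (-23.3200,-32.6600)
p' = p + 1/10·F = (-0.3320,5.7340)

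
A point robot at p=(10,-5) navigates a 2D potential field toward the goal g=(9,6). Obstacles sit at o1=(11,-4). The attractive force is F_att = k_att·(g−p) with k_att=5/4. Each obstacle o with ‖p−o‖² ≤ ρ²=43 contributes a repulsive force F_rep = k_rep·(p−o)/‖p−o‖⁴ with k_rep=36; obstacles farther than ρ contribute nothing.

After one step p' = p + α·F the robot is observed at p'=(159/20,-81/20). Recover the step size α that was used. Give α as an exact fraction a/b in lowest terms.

α = 1/5

F_att = 5/4·(g−p) = 5/4·(-1,11) = (-1.2500,13.7500)
o1: d²=2 ≤ ρ²=43; F_rep = 36·(-1,-1)/2² = (-9.0000,-9.0000)
F = F_att + ΣF_rep = (-10.2500,4.7500)
Δp = p'−p = (-2.0500,0.9500); α = Δx/Fx = (-41/20) / (-41/4) = 1/5
check: Δy/Fy = (19/20) / (19/4) = 1/5 ✓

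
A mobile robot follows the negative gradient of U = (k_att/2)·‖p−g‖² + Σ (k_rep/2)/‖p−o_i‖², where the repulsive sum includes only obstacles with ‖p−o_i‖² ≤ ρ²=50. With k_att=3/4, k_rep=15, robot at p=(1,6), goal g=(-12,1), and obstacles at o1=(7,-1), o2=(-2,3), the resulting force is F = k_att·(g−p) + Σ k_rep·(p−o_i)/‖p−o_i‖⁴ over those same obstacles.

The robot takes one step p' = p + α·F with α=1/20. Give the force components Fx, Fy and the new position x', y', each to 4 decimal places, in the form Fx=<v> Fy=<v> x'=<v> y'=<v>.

F_att = 3/4·(g−p) = 3/4·(-13,-5) = (-9.7500,-3.7500)
o1: d²=85 > ρ²=50 → inactive
o2: d²=18 ≤ ρ²=50; F_rep = 15·(3,3)/18² = (0.1389,0.1389)
F = F_att + ΣF_rep = (-9.6111,-3.6111)
p' = p + 1/20·F = (0.5194,5.8194)

Fx=-9.6111 Fy=-3.6111 x'=0.5194 y'=5.8194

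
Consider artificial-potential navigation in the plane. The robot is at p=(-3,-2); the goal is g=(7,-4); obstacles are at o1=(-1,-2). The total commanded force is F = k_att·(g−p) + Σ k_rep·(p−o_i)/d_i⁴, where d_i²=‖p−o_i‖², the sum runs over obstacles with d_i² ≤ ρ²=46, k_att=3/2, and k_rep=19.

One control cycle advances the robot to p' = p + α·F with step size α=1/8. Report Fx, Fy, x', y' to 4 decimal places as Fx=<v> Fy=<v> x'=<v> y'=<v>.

F_att = 3/2·(g−p) = 3/2·(10,-2) = (15.0000,-3.0000)
o1: d²=4 ≤ ρ²=46; F_rep = 19·(-2,0)/4² = (-2.3750,0.0000)
F = F_att + ΣF_rep = (12.6250,-3.0000)
p' = p + 1/8·F = (-1.4219,-2.3750)

Fx=12.6250 Fy=-3.0000 x'=-1.4219 y'=-2.3750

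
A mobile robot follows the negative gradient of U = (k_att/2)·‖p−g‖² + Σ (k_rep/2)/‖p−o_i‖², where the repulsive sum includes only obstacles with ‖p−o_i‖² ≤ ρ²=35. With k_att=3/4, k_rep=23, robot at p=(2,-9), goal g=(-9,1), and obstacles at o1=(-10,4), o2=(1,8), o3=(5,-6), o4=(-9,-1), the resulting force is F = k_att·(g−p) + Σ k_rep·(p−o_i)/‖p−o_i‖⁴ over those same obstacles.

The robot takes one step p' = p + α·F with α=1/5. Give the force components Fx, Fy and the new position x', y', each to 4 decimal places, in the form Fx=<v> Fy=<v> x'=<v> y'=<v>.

Fx=-8.4630 Fy=7.2870 x'=0.3074 y'=-7.5426

F_att = 3/4·(g−p) = 3/4·(-11,10) = (-8.2500,7.5000)
o1: d²=313 > ρ²=35 → inactive
o2: d²=290 > ρ²=35 → inactive
o3: d²=18 ≤ ρ²=35; F_rep = 23·(-3,-3)/18² = (-0.2130,-0.2130)
o4: d²=185 > ρ²=35 → inactive
F = F_att + ΣF_rep = (-8.4630,7.2870)
p' = p + 1/5·F = (0.3074,-7.5426)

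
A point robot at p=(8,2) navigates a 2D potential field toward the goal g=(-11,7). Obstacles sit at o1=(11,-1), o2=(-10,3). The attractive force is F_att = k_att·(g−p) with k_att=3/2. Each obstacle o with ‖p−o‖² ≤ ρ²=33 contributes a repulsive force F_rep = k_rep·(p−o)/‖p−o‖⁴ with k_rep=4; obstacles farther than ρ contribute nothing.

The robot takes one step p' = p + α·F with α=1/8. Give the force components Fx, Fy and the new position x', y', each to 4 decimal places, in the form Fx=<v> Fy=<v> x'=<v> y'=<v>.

Fx=-28.5370 Fy=7.5370 x'=4.4329 y'=2.9421

F_att = 3/2·(g−p) = 3/2·(-19,5) = (-28.5000,7.5000)
o1: d²=18 ≤ ρ²=33; F_rep = 4·(-3,3)/18² = (-0.0370,0.0370)
o2: d²=325 > ρ²=33 → inactive
F = F_att + ΣF_rep = (-28.5370,7.5370)
p' = p + 1/8·F = (4.4329,2.9421)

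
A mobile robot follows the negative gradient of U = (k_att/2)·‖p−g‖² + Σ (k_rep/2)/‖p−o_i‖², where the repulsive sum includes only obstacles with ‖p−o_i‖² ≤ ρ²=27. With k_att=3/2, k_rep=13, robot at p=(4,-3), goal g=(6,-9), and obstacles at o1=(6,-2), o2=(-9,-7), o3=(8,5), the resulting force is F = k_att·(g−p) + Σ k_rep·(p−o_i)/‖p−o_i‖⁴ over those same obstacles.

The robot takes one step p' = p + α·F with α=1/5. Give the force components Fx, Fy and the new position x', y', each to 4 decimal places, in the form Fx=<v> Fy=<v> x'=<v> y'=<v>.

Fx=1.9600 Fy=-9.5200 x'=4.3920 y'=-4.9040

F_att = 3/2·(g−p) = 3/2·(2,-6) = (3.0000,-9.0000)
o1: d²=5 ≤ ρ²=27; F_rep = 13·(-2,-1)/5² = (-1.0400,-0.5200)
o2: d²=185 > ρ²=27 → inactive
o3: d²=80 > ρ²=27 → inactive
F = F_att + ΣF_rep = (1.9600,-9.5200)
p' = p + 1/5·F = (4.3920,-4.9040)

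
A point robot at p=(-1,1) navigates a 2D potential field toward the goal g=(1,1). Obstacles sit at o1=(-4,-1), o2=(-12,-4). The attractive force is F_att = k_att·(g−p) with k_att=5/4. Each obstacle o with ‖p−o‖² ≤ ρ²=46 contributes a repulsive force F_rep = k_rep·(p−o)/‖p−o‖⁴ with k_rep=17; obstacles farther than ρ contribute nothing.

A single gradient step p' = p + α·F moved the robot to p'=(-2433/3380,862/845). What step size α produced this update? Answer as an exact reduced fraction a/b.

F_att = 5/4·(g−p) = 5/4·(2,0) = (2.5000,0.0000)
o1: d²=13 ≤ ρ²=46; F_rep = 17·(3,2)/13² = (0.3018,0.2012)
o2: d²=146 > ρ²=46 → inactive
F = F_att + ΣF_rep = (2.8018,0.2012)
Δp = p'−p = (0.2802,0.0201); α = Δx/Fx = (947/3380) / (947/338) = 1/10
check: Δy/Fy = (17/845) / (34/169) = 1/10 ✓

α = 1/10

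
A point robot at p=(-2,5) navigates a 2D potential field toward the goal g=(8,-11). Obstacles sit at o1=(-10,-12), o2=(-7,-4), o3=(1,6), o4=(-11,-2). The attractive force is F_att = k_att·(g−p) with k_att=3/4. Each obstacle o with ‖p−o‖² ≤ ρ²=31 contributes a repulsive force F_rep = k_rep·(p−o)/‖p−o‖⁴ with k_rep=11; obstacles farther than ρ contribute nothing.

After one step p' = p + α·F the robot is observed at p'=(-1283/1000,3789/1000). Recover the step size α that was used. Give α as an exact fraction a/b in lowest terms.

F_att = 3/4·(g−p) = 3/4·(10,-16) = (7.5000,-12.0000)
o1: d²=353 > ρ²=31 → inactive
o2: d²=106 > ρ²=31 → inactive
o3: d²=10 ≤ ρ²=31; F_rep = 11·(-3,-1)/10² = (-0.3300,-0.1100)
o4: d²=130 > ρ²=31 → inactive
F = F_att + ΣF_rep = (7.1700,-12.1100)
Δp = p'−p = (0.7170,-1.2110); α = Δx/Fx = (717/1000) / (717/100) = 1/10
check: Δy/Fy = (-1211/1000) / (-1211/100) = 1/10 ✓

α = 1/10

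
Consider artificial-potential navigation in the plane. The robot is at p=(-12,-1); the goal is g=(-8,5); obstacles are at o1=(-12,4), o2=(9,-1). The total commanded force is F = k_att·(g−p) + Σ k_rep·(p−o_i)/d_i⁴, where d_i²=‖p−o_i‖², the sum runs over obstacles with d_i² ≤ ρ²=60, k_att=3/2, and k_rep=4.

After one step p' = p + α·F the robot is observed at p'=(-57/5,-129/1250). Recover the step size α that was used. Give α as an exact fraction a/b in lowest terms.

α = 1/10

F_att = 3/2·(g−p) = 3/2·(4,6) = (6.0000,9.0000)
o1: d²=25 ≤ ρ²=60; F_rep = 4·(0,-5)/25² = (0.0000,-0.0320)
o2: d²=441 > ρ²=60 → inactive
F = F_att + ΣF_rep = (6.0000,8.9680)
Δp = p'−p = (0.6000,0.8968); α = Δx/Fx = (3/5) / (6) = 1/10
check: Δy/Fy = (1121/1250) / (1121/125) = 1/10 ✓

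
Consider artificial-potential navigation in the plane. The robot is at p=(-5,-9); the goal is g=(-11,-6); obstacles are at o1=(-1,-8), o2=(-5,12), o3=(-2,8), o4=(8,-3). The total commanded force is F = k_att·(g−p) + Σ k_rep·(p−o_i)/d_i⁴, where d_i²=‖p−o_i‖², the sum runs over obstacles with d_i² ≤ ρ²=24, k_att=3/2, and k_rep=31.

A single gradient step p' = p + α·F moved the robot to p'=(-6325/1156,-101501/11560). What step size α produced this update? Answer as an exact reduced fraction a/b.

α = 1/20

F_att = 3/2·(g−p) = 3/2·(-6,3) = (-9.0000,4.5000)
o1: d²=17 ≤ ρ²=24; F_rep = 31·(-4,-1)/17² = (-0.4291,-0.1073)
o2: d²=441 > ρ²=24 → inactive
o3: d²=298 > ρ²=24 → inactive
o4: d²=205 > ρ²=24 → inactive
F = F_att + ΣF_rep = (-9.4291,4.3927)
Δp = p'−p = (-0.4715,0.2196); α = Δx/Fx = (-545/1156) / (-2725/289) = 1/20
check: Δy/Fy = (2539/11560) / (2539/578) = 1/20 ✓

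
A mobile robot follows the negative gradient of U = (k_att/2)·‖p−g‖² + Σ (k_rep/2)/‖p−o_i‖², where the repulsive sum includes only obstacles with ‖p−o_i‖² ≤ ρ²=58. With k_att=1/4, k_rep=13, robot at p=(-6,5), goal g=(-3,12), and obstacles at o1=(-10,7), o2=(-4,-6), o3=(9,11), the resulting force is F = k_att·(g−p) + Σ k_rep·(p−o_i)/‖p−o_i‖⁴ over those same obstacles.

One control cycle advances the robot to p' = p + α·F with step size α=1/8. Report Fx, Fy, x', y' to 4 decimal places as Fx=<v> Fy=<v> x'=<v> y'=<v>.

Fx=0.8800 Fy=1.6850 x'=-5.8900 y'=5.2106

F_att = 1/4·(g−p) = 1/4·(3,7) = (0.7500,1.7500)
o1: d²=20 ≤ ρ²=58; F_rep = 13·(4,-2)/20² = (0.1300,-0.0650)
o2: d²=125 > ρ²=58 → inactive
o3: d²=261 > ρ²=58 → inactive
F = F_att + ΣF_rep = (0.8800,1.6850)
p' = p + 1/8·F = (-5.8900,5.2106)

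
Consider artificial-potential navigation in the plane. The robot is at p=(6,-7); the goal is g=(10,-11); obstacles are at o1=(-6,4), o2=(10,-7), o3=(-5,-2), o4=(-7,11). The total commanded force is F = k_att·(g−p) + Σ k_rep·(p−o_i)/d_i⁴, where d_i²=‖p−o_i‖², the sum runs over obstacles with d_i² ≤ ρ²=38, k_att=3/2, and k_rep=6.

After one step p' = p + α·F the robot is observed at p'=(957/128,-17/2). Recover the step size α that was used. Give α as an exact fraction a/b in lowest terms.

α = 1/4

F_att = 3/2·(g−p) = 3/2·(4,-4) = (6.0000,-6.0000)
o1: d²=265 > ρ²=38 → inactive
o2: d²=16 ≤ ρ²=38; F_rep = 6·(-4,0)/16² = (-0.0938,0.0000)
o3: d²=146 > ρ²=38 → inactive
o4: d²=493 > ρ²=38 → inactive
F = F_att + ΣF_rep = (5.9062,-6.0000)
Δp = p'−p = (1.4766,-1.5000); α = Δx/Fx = (189/128) / (189/32) = 1/4
check: Δy/Fy = (-3/2) / (-6) = 1/4 ✓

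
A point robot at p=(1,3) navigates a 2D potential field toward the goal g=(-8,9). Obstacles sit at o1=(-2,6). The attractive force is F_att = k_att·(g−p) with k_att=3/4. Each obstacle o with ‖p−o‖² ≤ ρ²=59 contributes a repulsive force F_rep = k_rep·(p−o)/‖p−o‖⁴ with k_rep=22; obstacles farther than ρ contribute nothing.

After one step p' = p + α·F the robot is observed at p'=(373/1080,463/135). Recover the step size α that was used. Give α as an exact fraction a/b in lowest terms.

F_att = 3/4·(g−p) = 3/4·(-9,6) = (-6.7500,4.5000)
o1: d²=18 ≤ ρ²=59; F_rep = 22·(3,-3)/18² = (0.2037,-0.2037)
F = F_att + ΣF_rep = (-6.5463,4.2963)
Δp = p'−p = (-0.6546,0.4296); α = Δx/Fx = (-707/1080) / (-707/108) = 1/10
check: Δy/Fy = (58/135) / (116/27) = 1/10 ✓

α = 1/10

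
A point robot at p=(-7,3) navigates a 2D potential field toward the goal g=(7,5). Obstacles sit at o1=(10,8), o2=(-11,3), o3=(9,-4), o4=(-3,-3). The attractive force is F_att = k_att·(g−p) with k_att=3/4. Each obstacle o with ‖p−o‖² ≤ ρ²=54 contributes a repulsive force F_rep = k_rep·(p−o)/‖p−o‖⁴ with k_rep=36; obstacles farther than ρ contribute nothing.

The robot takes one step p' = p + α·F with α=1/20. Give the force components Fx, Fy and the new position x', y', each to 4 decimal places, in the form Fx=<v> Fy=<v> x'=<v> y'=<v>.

Fx=11.0092 Fy=1.5799 x'=-6.4495 y'=3.0790

F_att = 3/4·(g−p) = 3/4·(14,2) = (10.5000,1.5000)
o1: d²=314 > ρ²=54 → inactive
o2: d²=16 ≤ ρ²=54; F_rep = 36·(4,0)/16² = (0.5625,0.0000)
o3: d²=305 > ρ²=54 → inactive
o4: d²=52 ≤ ρ²=54; F_rep = 36·(-4,6)/52² = (-0.0533,0.0799)
F = F_att + ΣF_rep = (11.0092,1.5799)
p' = p + 1/20·F = (-6.4495,3.0790)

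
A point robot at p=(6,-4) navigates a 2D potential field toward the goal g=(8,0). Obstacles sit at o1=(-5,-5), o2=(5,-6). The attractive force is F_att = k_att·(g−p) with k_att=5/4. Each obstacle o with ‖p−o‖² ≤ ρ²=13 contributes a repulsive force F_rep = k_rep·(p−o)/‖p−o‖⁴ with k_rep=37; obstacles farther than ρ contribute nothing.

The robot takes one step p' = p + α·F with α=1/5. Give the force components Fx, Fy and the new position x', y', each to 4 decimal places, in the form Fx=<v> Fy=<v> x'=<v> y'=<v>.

Fx=3.9800 Fy=7.9600 x'=6.7960 y'=-2.4080

F_att = 5/4·(g−p) = 5/4·(2,4) = (2.5000,5.0000)
o1: d²=122 > ρ²=13 → inactive
o2: d²=5 ≤ ρ²=13; F_rep = 37·(1,2)/5² = (1.4800,2.9600)
F = F_att + ΣF_rep = (3.9800,7.9600)
p' = p + 1/5·F = (6.7960,-2.4080)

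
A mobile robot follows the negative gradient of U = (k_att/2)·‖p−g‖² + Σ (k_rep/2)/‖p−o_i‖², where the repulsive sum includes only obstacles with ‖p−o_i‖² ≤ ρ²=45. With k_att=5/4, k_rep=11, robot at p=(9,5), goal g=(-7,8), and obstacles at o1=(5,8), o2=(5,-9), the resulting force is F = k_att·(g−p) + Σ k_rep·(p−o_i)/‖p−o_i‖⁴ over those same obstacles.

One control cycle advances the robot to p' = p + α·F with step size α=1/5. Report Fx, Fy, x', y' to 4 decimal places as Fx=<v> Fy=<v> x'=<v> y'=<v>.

Fx=-19.9296 Fy=3.6972 x'=5.0141 y'=5.7394

F_att = 5/4·(g−p) = 5/4·(-16,3) = (-20.0000,3.7500)
o1: d²=25 ≤ ρ²=45; F_rep = 11·(4,-3)/25² = (0.0704,-0.0528)
o2: d²=212 > ρ²=45 → inactive
F = F_att + ΣF_rep = (-19.9296,3.6972)
p' = p + 1/5·F = (5.0141,5.7394)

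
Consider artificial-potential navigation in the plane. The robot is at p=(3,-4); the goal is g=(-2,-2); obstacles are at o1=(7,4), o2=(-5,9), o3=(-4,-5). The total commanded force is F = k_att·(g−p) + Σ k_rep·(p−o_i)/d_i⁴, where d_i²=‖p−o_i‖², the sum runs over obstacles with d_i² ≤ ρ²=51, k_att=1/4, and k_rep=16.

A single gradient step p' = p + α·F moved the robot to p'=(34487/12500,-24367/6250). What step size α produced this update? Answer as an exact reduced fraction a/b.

α = 1/5

F_att = 1/4·(g−p) = 1/4·(-5,2) = (-1.2500,0.5000)
o1: d²=80 > ρ²=51 → inactive
o2: d²=233 > ρ²=51 → inactive
o3: d²=50 ≤ ρ²=51; F_rep = 16·(7,1)/50² = (0.0448,0.0064)
F = F_att + ΣF_rep = (-1.2052,0.5064)
Δp = p'−p = (-0.2410,0.1013); α = Δx/Fx = (-3013/12500) / (-3013/2500) = 1/5
check: Δy/Fy = (633/6250) / (633/1250) = 1/5 ✓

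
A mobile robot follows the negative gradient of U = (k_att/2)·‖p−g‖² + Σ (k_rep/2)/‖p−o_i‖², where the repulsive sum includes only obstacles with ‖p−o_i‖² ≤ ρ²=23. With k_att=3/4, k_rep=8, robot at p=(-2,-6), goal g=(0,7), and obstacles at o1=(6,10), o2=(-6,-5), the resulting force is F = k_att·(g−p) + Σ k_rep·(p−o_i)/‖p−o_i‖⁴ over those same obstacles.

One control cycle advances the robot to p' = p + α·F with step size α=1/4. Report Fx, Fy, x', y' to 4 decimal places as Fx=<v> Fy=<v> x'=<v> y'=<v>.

Fx=1.6107 Fy=9.7223 x'=-1.5973 y'=-3.5694

F_att = 3/4·(g−p) = 3/4·(2,13) = (1.5000,9.7500)
o1: d²=320 > ρ²=23 → inactive
o2: d²=17 ≤ ρ²=23; F_rep = 8·(4,-1)/17² = (0.1107,-0.0277)
F = F_att + ΣF_rep = (1.6107,9.7223)
p' = p + 1/4·F = (-1.5973,-3.5694)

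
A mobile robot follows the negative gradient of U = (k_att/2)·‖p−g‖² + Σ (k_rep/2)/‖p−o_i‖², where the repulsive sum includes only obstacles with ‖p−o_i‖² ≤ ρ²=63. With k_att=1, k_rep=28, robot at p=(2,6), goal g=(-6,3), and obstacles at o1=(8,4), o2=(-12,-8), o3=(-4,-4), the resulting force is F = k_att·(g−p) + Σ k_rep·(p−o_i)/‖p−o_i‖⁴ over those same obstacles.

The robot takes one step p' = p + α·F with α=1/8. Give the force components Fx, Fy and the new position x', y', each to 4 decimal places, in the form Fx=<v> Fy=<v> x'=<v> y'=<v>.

Fx=-8.1050 Fy=-2.9650 x'=0.9869 y'=5.6294

F_att = 1·(g−p) = 1·(-8,-3) = (-8.0000,-3.0000)
o1: d²=40 ≤ ρ²=63; F_rep = 28·(-6,2)/40² = (-0.1050,0.0350)
o2: d²=392 > ρ²=63 → inactive
o3: d²=136 > ρ²=63 → inactive
F = F_att + ΣF_rep = (-8.1050,-2.9650)
p' = p + 1/8·F = (0.9869,5.6294)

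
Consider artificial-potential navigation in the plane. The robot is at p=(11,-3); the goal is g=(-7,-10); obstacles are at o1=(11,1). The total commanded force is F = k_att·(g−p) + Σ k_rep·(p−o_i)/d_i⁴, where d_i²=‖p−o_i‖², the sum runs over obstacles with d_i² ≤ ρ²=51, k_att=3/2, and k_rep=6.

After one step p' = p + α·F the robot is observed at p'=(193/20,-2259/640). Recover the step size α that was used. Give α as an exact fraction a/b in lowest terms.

F_att = 3/2·(g−p) = 3/2·(-18,-7) = (-27.0000,-10.5000)
o1: d²=16 ≤ ρ²=51; F_rep = 6·(0,-4)/16² = (0.0000,-0.0938)
F = F_att + ΣF_rep = (-27.0000,-10.5938)
Δp = p'−p = (-1.3500,-0.5297); α = Δx/Fx = (-27/20) / (-27) = 1/20
check: Δy/Fy = (-339/640) / (-339/32) = 1/20 ✓

α = 1/20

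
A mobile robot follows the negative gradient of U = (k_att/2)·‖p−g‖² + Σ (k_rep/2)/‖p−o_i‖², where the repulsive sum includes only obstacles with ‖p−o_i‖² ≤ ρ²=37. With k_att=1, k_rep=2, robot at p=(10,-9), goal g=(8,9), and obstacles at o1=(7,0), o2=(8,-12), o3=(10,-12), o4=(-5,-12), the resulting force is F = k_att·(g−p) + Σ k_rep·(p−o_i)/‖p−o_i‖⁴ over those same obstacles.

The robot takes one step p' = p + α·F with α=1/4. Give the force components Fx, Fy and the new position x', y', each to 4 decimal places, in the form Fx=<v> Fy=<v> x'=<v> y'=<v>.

F_att = 1·(g−p) = 1·(-2,18) = (-2.0000,18.0000)
o1: d²=90 > ρ²=37 → inactive
o2: d²=13 ≤ ρ²=37; F_rep = 2·(2,3)/13² = (0.0237,0.0355)
o3: d²=9 ≤ ρ²=37; F_rep = 2·(0,3)/9² = (0.0000,0.0741)
o4: d²=234 > ρ²=37 → inactive
F = F_att + ΣF_rep = (-1.9763,18.1096)
p' = p + 1/4·F = (9.5059,-4.4726)

Fx=-1.9763 Fy=18.1096 x'=9.5059 y'=-4.4726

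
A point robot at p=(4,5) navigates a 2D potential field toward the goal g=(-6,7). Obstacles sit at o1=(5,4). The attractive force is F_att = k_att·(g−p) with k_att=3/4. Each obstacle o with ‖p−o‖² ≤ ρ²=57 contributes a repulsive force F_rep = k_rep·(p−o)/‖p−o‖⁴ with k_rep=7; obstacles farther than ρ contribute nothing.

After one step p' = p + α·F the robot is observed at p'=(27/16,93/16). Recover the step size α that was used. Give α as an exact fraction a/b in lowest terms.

F_att = 3/4·(g−p) = 3/4·(-10,2) = (-7.5000,1.5000)
o1: d²=2 ≤ ρ²=57; F_rep = 7·(-1,1)/2² = (-1.7500,1.7500)
F = F_att + ΣF_rep = (-9.2500,3.2500)
Δp = p'−p = (-2.3125,0.8125); α = Δx/Fx = (-37/16) / (-37/4) = 1/4
check: Δy/Fy = (13/16) / (13/4) = 1/4 ✓

α = 1/4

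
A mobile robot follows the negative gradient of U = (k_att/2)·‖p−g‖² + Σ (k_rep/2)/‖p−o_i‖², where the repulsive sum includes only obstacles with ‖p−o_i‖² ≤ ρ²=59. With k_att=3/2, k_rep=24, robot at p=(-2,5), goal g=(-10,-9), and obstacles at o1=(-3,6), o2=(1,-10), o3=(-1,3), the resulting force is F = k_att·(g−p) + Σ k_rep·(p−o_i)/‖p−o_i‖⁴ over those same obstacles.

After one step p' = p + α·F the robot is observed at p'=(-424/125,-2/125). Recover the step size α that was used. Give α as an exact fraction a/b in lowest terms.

α = 1/5

F_att = 3/2·(g−p) = 3/2·(-8,-14) = (-12.0000,-21.0000)
o1: d²=2 ≤ ρ²=59; F_rep = 24·(1,-1)/2² = (6.0000,-6.0000)
o2: d²=234 > ρ²=59 → inactive
o3: d²=5 ≤ ρ²=59; F_rep = 24·(-1,2)/5² = (-0.9600,1.9200)
F = F_att + ΣF_rep = (-6.9600,-25.0800)
Δp = p'−p = (-1.3920,-5.0160); α = Δx/Fx = (-174/125) / (-174/25) = 1/5
check: Δy/Fy = (-627/125) / (-627/25) = 1/5 ✓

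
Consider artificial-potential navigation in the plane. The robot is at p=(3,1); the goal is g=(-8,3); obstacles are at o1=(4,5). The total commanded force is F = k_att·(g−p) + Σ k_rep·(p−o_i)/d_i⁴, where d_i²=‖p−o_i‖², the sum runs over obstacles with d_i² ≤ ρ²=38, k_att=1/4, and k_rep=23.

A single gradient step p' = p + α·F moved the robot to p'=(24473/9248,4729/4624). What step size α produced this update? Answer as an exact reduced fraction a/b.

F_att = 1/4·(g−p) = 1/4·(-11,2) = (-2.7500,0.5000)
o1: d²=17 ≤ ρ²=38; F_rep = 23·(-1,-4)/17² = (-0.0796,-0.3183)
F = F_att + ΣF_rep = (-2.8296,0.1817)
Δp = p'−p = (-0.3537,0.0227); α = Δx/Fx = (-3271/9248) / (-3271/1156) = 1/8
check: Δy/Fy = (105/4624) / (105/578) = 1/8 ✓

α = 1/8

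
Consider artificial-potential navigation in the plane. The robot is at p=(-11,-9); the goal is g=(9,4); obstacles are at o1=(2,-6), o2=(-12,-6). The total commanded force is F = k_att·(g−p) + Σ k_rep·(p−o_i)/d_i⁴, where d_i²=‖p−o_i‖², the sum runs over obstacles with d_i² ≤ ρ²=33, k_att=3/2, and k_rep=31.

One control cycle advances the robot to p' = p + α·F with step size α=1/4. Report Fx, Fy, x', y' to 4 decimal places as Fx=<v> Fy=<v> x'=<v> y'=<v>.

F_att = 3/2·(g−p) = 3/2·(20,13) = (30.0000,19.5000)
o1: d²=178 > ρ²=33 → inactive
o2: d²=10 ≤ ρ²=33; F_rep = 31·(1,-3)/10² = (0.3100,-0.9300)
F = F_att + ΣF_rep = (30.3100,18.5700)
p' = p + 1/4·F = (-3.4225,-4.3575)

Fx=30.3100 Fy=18.5700 x'=-3.4225 y'=-4.3575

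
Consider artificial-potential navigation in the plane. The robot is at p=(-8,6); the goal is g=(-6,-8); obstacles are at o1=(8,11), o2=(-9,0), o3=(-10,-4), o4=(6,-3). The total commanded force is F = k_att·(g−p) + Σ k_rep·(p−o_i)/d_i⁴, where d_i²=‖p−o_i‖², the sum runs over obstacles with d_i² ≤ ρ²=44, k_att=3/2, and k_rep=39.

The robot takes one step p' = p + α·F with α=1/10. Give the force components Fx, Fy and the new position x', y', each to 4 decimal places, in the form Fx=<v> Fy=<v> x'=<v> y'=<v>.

Fx=3.0285 Fy=-20.8291 x'=-7.6972 y'=3.9171

F_att = 3/2·(g−p) = 3/2·(2,-14) = (3.0000,-21.0000)
o1: d²=281 > ρ²=44 → inactive
o2: d²=37 ≤ ρ²=44; F_rep = 39·(1,6)/37² = (0.0285,0.1709)
o3: d²=104 > ρ²=44 → inactive
o4: d²=277 > ρ²=44 → inactive
F = F_att + ΣF_rep = (3.0285,-20.8291)
p' = p + 1/10·F = (-7.6972,3.9171)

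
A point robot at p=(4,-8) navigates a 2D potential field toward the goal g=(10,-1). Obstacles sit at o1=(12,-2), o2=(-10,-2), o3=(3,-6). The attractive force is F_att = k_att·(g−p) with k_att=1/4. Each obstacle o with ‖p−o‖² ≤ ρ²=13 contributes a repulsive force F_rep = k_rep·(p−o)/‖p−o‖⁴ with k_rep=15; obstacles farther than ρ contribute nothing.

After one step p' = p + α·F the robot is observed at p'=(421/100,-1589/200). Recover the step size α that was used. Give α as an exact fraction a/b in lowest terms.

α = 1/10

F_att = 1/4·(g−p) = 1/4·(6,7) = (1.5000,1.7500)
o1: d²=100 > ρ²=13 → inactive
o2: d²=232 > ρ²=13 → inactive
o3: d²=5 ≤ ρ²=13; F_rep = 15·(1,-2)/5² = (0.6000,-1.2000)
F = F_att + ΣF_rep = (2.1000,0.5500)
Δp = p'−p = (0.2100,0.0550); α = Δx/Fx = (21/100) / (21/10) = 1/10
check: Δy/Fy = (11/200) / (11/20) = 1/10 ✓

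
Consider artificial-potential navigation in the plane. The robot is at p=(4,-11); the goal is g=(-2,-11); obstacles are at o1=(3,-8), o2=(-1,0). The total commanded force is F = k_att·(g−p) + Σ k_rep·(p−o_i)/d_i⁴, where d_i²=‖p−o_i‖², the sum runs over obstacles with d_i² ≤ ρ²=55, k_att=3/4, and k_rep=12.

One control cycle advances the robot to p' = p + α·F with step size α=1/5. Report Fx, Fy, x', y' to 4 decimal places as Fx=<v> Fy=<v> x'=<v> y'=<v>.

F_att = 3/4·(g−p) = 3/4·(-6,0) = (-4.5000,0.0000)
o1: d²=10 ≤ ρ²=55; F_rep = 12·(1,-3)/10² = (0.1200,-0.3600)
o2: d²=146 > ρ²=55 → inactive
F = F_att + ΣF_rep = (-4.3800,-0.3600)
p' = p + 1/5·F = (3.1240,-11.0720)

Fx=-4.3800 Fy=-0.3600 x'=3.1240 y'=-11.0720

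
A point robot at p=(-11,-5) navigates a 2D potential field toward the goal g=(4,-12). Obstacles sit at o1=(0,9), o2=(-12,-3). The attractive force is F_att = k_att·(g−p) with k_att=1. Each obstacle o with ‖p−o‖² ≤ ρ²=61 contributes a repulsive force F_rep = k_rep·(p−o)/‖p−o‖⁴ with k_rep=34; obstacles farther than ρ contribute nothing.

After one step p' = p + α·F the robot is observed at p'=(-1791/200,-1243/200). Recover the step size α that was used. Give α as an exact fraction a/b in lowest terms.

F_att = 1·(g−p) = 1·(15,-7) = (15.0000,-7.0000)
o1: d²=317 > ρ²=61 → inactive
o2: d²=5 ≤ ρ²=61; F_rep = 34·(1,-2)/5² = (1.3600,-2.7200)
F = F_att + ΣF_rep = (16.3600,-9.7200)
Δp = p'−p = (2.0450,-1.2150); α = Δx/Fx = (409/200) / (409/25) = 1/8
check: Δy/Fy = (-243/200) / (-243/25) = 1/8 ✓

α = 1/8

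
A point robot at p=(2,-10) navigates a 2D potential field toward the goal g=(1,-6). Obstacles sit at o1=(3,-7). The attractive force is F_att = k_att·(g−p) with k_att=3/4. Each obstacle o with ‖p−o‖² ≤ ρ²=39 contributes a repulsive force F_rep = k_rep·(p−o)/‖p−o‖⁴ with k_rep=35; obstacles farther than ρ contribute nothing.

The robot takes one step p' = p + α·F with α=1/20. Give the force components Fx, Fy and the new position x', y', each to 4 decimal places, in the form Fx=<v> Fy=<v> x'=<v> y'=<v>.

F_att = 3/4·(g−p) = 3/4·(-1,4) = (-0.7500,3.0000)
o1: d²=10 ≤ ρ²=39; F_rep = 35·(-1,-3)/10² = (-0.3500,-1.0500)
F = F_att + ΣF_rep = (-1.1000,1.9500)
p' = p + 1/20·F = (1.9450,-9.9025)

Fx=-1.1000 Fy=1.9500 x'=1.9450 y'=-9.9025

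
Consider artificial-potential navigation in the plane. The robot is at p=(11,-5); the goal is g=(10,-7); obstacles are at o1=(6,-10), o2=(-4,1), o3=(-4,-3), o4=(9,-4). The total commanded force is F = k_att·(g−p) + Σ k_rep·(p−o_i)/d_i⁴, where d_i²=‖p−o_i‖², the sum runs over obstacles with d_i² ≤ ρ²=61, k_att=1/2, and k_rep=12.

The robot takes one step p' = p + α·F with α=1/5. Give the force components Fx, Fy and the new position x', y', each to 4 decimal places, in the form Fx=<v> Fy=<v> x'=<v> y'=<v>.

F_att = 1/2·(g−p) = 1/2·(-1,-2) = (-0.5000,-1.0000)
o1: d²=50 ≤ ρ²=61; F_rep = 12·(5,5)/50² = (0.0240,0.0240)
o2: d²=261 > ρ²=61 → inactive
o3: d²=229 > ρ²=61 → inactive
o4: d²=5 ≤ ρ²=61; F_rep = 12·(2,-1)/5² = (0.9600,-0.4800)
F = F_att + ΣF_rep = (0.4840,-1.4560)
p' = p + 1/5·F = (11.0968,-5.2912)

Fx=0.4840 Fy=-1.4560 x'=11.0968 y'=-5.2912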